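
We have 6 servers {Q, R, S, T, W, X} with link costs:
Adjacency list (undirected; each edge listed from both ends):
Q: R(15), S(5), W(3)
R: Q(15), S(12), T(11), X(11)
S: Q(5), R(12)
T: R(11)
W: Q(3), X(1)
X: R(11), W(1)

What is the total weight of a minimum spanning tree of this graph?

Prim's algorithm from S:
Step 1: frontier [Q—S 5, R—S 12] → take Q—S (5); add Q.
Step 2: frontier [Q—W 3, Q—R 15, R—S 12] → take Q—W (3); add W.
Step 3: frontier [Q—R 15, R—S 12, W—X 1] → take W—X (1); add X.
Step 4: frontier [Q—R 15, R—S 12, R—X 11] → take R—X (11); add R.
Step 5: frontier [R—T 11] → take R—T (11); add T.
MST edges: Q—S, Q—W, W—X, R—X, R—T; total weight 5+3+1+11+11 = 31.

31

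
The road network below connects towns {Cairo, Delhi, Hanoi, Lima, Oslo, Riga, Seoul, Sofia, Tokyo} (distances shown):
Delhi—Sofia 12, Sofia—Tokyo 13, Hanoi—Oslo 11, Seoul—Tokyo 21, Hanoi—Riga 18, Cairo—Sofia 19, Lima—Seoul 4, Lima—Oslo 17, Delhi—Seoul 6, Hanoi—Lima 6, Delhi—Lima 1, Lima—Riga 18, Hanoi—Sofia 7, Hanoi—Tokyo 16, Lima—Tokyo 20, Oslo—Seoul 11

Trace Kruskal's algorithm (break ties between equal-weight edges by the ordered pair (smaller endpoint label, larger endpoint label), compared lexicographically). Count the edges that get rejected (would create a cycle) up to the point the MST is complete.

6

Sort edges by weight, then run Kruskal:
Delhi—Lima (1): add — endpoints in different components.
Lima—Seoul (4): add — endpoints in different components.
Delhi—Seoul (6): skip — Seoul and Delhi already connected.
Hanoi—Lima (6): add — endpoints in different components.
Hanoi—Sofia (7): add — endpoints in different components.
Hanoi—Oslo (11): add — endpoints in different components.
Oslo—Seoul (11): skip — Oslo and Seoul already connected.
Delhi—Sofia (12): skip — Sofia and Delhi already connected.
Sofia—Tokyo (13): add — endpoints in different components.
Hanoi—Tokyo (16): skip — Tokyo and Hanoi already connected.
Lima—Oslo (17): skip — Oslo and Lima already connected.
Hanoi—Riga (18): add — endpoints in different components.
Lima—Riga (18): skip — Lima and Riga already connected.
Cairo—Sofia (19): add — endpoints in different components.
Edges rejected before the tree was complete: 6.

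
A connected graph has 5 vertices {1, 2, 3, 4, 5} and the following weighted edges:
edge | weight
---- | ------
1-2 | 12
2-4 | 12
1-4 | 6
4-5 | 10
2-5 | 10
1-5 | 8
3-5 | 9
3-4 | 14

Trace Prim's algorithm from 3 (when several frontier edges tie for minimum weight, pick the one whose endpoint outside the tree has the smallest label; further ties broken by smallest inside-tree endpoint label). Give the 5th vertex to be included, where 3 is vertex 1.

2

Prim's algorithm from 3:
Step 1: cheapest edge leaving the tree is 3-5 (9); add 5.
Step 2: cheapest edge leaving the tree is 1-5 (8); add 1.
Step 3: cheapest edge leaving the tree is 1-4 (6); add 4.
Step 4: cheapest edge leaving the tree is 2-5 (10); add 2.
Vertex order: 3, 5, 1, 4, 2. The 5th vertex is 2.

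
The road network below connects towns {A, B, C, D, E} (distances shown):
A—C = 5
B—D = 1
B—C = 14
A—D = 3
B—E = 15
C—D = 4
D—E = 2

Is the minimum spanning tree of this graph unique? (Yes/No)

Yes

Kruskal's algorithm — process edges by increasing weight (ties by edge label):
B—D (1): add. Components now {A} {B,D} {C} {E}
D—E (2): add. Components now {A} {B,D,E} {C}
A—D (3): add. Components now {A,B,D,E} {C}
C—D (4): add. Components now {A,B,C,D,E}
Every non-tree edge has weight strictly greater than the heaviest edge on the tree path between its endpoints, so the MST is unique.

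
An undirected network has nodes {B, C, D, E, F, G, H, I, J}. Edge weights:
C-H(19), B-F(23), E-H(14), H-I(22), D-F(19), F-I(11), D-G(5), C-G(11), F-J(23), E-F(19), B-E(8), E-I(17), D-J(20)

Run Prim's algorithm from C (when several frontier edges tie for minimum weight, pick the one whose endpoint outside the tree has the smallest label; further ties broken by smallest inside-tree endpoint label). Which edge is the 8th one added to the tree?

D-J

Prim, starting at C.
Step 1: frontier [C-G 11, C-H 19] → take C-G (11); add G.
Step 2: frontier [C-H 19, D-G 5] → take D-G (5); add D.
Step 3: frontier [C-H 19, D-F 19, D-J 20] → take D-F (19); add F.
Step 4: frontier [C-H 19, D-J 20, F-I 11, E-F 19, B-F 23, F-J 23] → take F-I (11); add I.
Step 5: frontier [C-H 19, D-J 20, E-F 19, B-F 23, F-J 23, E-I 17, H-I 22] → take E-I (17); add E.
Step 6: frontier [C-H 19, D-J 20, B-E 8, E-H 14, B-F 23, F-J 23, H-I 22] → take B-E (8); add B.
Step 7: frontier [C-H 19, D-J 20, E-H 14, F-J 23, H-I 22] → take E-H (14); add H.
Step 8: frontier [D-J 20, F-J 23] → take D-J (20); add J.
The 8th edge added is D-J.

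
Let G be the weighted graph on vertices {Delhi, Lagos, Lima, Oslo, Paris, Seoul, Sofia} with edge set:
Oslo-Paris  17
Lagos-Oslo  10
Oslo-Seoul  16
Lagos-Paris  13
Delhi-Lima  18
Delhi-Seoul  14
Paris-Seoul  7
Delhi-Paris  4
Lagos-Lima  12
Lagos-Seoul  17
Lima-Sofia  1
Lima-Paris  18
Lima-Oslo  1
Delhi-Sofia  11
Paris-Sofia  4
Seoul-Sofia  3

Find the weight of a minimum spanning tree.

Prim, starting at Delhi.
Step 1: cheapest edge leaving the tree is Delhi-Paris (4); add Paris.
Step 2: cheapest edge leaving the tree is Paris-Sofia (4); add Sofia.
Step 3: cheapest edge leaving the tree is Lima-Sofia (1); add Lima.
Step 4: cheapest edge leaving the tree is Lima-Oslo (1); add Oslo.
Step 5: cheapest edge leaving the tree is Seoul-Sofia (3); add Seoul.
Step 6: cheapest edge leaving the tree is Lagos-Oslo (10); add Lagos.
MST edges: Delhi-Paris, Paris-Sofia, Lima-Sofia, Lima-Oslo, Seoul-Sofia, Lagos-Oslo; total weight 4+4+1+1+3+10 = 23.

23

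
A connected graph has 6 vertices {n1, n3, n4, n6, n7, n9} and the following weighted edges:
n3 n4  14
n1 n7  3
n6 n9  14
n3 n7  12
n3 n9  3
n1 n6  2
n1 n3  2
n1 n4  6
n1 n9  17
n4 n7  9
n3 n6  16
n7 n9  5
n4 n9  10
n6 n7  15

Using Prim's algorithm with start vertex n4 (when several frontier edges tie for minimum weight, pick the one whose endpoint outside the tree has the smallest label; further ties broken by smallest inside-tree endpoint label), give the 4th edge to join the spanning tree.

n1-n7

Prim, starting at n4.
Step 1: frontier [n1 n4 6, n4 n7 9, n4 n9 10, n3 n4 14] → take n1 n4 (6); add n1.
Step 2: frontier [n1 n3 2, n1 n6 2, n1 n7 3, n1 n9 17, n4 n7 9, n4 n9 10, n3 n4 14] → take n1 n3 (2); add n3.
Step 3: frontier [n1 n6 2, n1 n7 3, n1 n9 17, n3 n9 3, n3 n7 12, n3 n6 16, n4 n7 9, n4 n9 10] → take n1 n6 (2); add n6.
Step 4: frontier [n1 n7 3, n1 n9 17, n3 n9 3, n3 n7 12, n4 n7 9, n4 n9 10, n6 n9 14, n6 n7 15] → take n1 n7 (3); add n7.
Step 5: frontier [n1 n9 17, n3 n9 3, n4 n9 10, n6 n9 14, n7 n9 5] → take n3 n9 (3); add n9.
The 4th edge added is n1 n7.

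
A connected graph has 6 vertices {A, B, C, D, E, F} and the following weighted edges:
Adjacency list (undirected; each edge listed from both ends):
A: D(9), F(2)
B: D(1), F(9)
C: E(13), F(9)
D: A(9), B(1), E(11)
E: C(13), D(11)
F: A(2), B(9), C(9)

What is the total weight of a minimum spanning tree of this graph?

Sort edges by weight, then run Kruskal:
B-D (1): add. Components now {A} {B,D} {C} {E} {F}
A-F (2): add. Components now {A,F} {B,D} {C} {E}
A-D (9): add. Components now {A,B,D,F} {C} {E}
B-F (9): skip — B and F already connected.
C-F (9): add. Components now {A,B,C,D,F} {E}
D-E (11): add. Components now {A,B,C,D,E,F}
MST edges: B-D, A-F, A-D, C-F, D-E; total weight 1+2+9+9+11 = 32.

32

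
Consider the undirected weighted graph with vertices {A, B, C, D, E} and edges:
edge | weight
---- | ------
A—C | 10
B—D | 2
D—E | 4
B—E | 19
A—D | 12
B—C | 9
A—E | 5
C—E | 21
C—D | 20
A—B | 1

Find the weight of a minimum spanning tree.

16

Prim, starting at D.
Step 1: frontier [B—D 2, D—E 4, A—D 12, C—D 20] → take B—D (2); add B.
Step 2: frontier [A—B 1, B—C 9, B—E 19, D—E 4, A—D 12, C—D 20] → take A—B (1); add A.
Step 3: frontier [A—E 5, A—C 10, B—C 9, B—E 19, D—E 4, C—D 20] → take D—E (4); add E.
Step 4: frontier [A—C 10, B—C 9, C—D 20, C—E 21] → take B—C (9); add C.
MST edges: B—D, A—B, D—E, B—C; total weight 2+1+4+9 = 16.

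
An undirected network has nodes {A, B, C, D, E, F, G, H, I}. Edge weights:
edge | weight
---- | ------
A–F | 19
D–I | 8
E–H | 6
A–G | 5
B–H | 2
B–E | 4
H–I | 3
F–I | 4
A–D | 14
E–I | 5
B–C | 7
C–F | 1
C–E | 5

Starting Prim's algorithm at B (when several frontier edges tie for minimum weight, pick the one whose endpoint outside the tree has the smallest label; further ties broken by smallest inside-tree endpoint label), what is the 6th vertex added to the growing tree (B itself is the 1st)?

Prim's algorithm from B:
Step 1: cheapest edge leaving the tree is B–H (2); add H.
Step 2: cheapest edge leaving the tree is H–I (3); add I.
Step 3: cheapest edge leaving the tree is B–E (4); add E.
Step 4: cheapest edge leaving the tree is F–I (4); add F.
Step 5: cheapest edge leaving the tree is C–F (1); add C.
Step 6: cheapest edge leaving the tree is D–I (8); add D.
Step 7: cheapest edge leaving the tree is A–D (14); add A.
Step 8: cheapest edge leaving the tree is A–G (5); add G.
Vertex order: B, H, I, E, F, C, D, A, G. The 6th vertex is C.

C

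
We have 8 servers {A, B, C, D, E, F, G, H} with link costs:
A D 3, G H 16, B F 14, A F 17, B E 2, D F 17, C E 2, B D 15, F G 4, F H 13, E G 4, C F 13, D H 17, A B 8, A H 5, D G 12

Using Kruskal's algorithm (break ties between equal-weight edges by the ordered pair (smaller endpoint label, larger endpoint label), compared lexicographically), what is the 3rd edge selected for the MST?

A-D

Kruskal's algorithm — process edges by increasing weight (ties by edge label):
B E (2): add — endpoints in different components.
C E (2): add — endpoints in different components.
A D (3): add — endpoints in different components.
E G (4): add — endpoints in different components.
F G (4): add — endpoints in different components.
A H (5): add — endpoints in different components.
A B (8): add — endpoints in different components.
The 3rd edge added is A D.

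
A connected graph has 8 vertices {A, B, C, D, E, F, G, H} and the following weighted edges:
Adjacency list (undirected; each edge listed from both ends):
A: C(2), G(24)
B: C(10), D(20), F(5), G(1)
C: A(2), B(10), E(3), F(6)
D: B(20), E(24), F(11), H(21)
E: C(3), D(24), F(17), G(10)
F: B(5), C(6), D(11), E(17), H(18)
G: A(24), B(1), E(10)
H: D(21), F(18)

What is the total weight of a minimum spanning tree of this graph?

Kruskal: consider edges lightest-first.
B–G (1): add — endpoints in different components.
A–C (2): add — endpoints in different components.
C–E (3): add — endpoints in different components.
B–F (5): add — endpoints in different components.
C–F (6): add — endpoints in different components.
B–C (10): skip — B and C already connected.
E–G (10): skip — E and G already connected.
D–F (11): add — endpoints in different components.
E–F (17): skip — E and F already connected.
F–H (18): add — endpoints in different components.
MST edges: B–G, A–C, C–E, B–F, C–F, D–F, F–H; total weight 1+2+3+5+6+11+18 = 46.

46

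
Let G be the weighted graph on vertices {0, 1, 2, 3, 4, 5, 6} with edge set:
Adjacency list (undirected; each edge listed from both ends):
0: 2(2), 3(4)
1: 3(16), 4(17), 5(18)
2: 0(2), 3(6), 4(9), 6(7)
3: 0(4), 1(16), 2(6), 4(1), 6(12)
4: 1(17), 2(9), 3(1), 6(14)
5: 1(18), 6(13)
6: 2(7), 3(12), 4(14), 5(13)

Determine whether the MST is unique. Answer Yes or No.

Kruskal: consider edges lightest-first.
3—4 (1): add. Components now {0} {1} {2} {3,4} {5} {6}
0—2 (2): add. Components now {0,2} {1} {3,4} {5} {6}
0—3 (4): add. Components now {0,2,3,4} {1} {5} {6}
2—3 (6): skip — 2 and 3 already connected.
2—6 (7): add. Components now {0,2,3,4,6} {1} {5}
2—4 (9): skip — 2 and 4 already connected.
3—6 (12): skip — 3 and 6 already connected.
5—6 (13): add. Components now {0,2,3,4,5,6} {1}
4—6 (14): skip — 4 and 6 already connected.
1—3 (16): add. Components now {0,1,2,3,4,5,6}
Every non-tree edge has weight strictly greater than the heaviest edge on the tree path between its endpoints, so the MST is unique.

Yes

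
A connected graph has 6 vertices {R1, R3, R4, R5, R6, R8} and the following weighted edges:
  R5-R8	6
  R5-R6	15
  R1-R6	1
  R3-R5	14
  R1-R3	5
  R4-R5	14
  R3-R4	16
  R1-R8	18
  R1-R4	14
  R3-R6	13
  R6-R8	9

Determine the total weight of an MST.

35

Prim's algorithm from R1:
Step 1: cheapest edge leaving the tree is R1-R6 (1); add R6.
Step 2: cheapest edge leaving the tree is R1-R3 (5); add R3.
Step 3: cheapest edge leaving the tree is R6-R8 (9); add R8.
Step 4: cheapest edge leaving the tree is R5-R8 (6); add R5.
Step 5: cheapest edge leaving the tree is R1-R4 (14); add R4.
MST edges: R1-R6, R1-R3, R6-R8, R5-R8, R1-R4; total weight 1+5+9+6+14 = 35.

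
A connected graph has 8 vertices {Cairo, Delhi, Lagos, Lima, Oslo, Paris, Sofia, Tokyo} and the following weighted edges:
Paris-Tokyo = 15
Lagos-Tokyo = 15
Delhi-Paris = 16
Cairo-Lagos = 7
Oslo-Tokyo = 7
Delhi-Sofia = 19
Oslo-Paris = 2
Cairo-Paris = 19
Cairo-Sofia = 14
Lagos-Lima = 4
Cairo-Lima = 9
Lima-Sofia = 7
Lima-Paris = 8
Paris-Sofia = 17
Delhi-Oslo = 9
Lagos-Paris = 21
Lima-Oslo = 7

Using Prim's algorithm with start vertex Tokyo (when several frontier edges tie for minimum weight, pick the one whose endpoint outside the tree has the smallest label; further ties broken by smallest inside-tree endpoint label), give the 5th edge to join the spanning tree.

Prim's algorithm from Tokyo:
Step 1: cheapest edge leaving the tree is Oslo-Tokyo (7); add Oslo.
Step 2: cheapest edge leaving the tree is Oslo-Paris (2); add Paris.
Step 3: cheapest edge leaving the tree is Lima-Oslo (7); add Lima.
Step 4: cheapest edge leaving the tree is Lagos-Lima (4); add Lagos.
Step 5: cheapest edge leaving the tree is Cairo-Lagos (7); add Cairo.
Step 6: cheapest edge leaving the tree is Lima-Sofia (7); add Sofia.
Step 7: cheapest edge leaving the tree is Delhi-Oslo (9); add Delhi.
The 5th edge added is Cairo-Lagos.

Cairo-Lagos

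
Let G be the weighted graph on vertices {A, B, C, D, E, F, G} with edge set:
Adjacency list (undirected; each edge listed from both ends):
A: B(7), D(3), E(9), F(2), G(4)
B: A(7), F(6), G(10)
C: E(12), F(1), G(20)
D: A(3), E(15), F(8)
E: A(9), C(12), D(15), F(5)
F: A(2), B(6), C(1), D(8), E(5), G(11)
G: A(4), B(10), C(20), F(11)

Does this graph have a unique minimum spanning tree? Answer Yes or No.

Kruskal's algorithm — process edges by increasing weight (ties by edge label):
C–F (1): add — endpoints in different components.
A–F (2): add — endpoints in different components.
A–D (3): add — endpoints in different components.
A–G (4): add — endpoints in different components.
E–F (5): add — endpoints in different components.
B–F (6): add — endpoints in different components.
Every non-tree edge has weight strictly greater than the heaviest edge on the tree path between its endpoints, so the MST is unique.

Yes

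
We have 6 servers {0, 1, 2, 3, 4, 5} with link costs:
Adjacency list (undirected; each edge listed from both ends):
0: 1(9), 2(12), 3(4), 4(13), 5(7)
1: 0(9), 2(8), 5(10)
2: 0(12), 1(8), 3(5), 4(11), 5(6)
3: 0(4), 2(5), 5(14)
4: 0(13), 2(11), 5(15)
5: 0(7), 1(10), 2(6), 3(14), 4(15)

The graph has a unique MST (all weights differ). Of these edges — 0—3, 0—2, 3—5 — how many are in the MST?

1

Kruskal's algorithm — process edges by increasing weight (ties by edge label):
0—3 (4): add. Components now {0,3} {1} {2} {4} {5}
2—3 (5): add. Components now {0,2,3} {1} {4} {5}
2—5 (6): add. Components now {0,2,3,5} {1} {4}
0—5 (7): skip — 0 and 5 already connected.
1—2 (8): add. Components now {0,1,2,3,5} {4}
0—1 (9): skip — 0 and 1 already connected.
1—5 (10): skip — 1 and 5 already connected.
2—4 (11): add. Components now {0,1,2,3,4,5}
MST edge set: {0—3, 2—3, 2—5, 1—2, 2—4}.
Of the listed edges, {0—3} are in the MST → 1.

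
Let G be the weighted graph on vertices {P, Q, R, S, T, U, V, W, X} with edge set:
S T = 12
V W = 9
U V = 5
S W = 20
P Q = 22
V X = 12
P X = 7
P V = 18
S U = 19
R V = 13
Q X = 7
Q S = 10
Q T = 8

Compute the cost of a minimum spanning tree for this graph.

Kruskal: consider edges lightest-first.
U V (5): add — endpoints in different components.
P X (7): add — endpoints in different components.
Q X (7): add — endpoints in different components.
Q T (8): add — endpoints in different components.
V W (9): add — endpoints in different components.
Q S (10): add — endpoints in different components.
S T (12): skip — S and T already connected.
V X (12): add — endpoints in different components.
R V (13): add — endpoints in different components.
MST edges: U V, P X, Q X, Q T, V W, Q S, V X, R V; total weight 5+7+7+8+9+10+12+13 = 71.

71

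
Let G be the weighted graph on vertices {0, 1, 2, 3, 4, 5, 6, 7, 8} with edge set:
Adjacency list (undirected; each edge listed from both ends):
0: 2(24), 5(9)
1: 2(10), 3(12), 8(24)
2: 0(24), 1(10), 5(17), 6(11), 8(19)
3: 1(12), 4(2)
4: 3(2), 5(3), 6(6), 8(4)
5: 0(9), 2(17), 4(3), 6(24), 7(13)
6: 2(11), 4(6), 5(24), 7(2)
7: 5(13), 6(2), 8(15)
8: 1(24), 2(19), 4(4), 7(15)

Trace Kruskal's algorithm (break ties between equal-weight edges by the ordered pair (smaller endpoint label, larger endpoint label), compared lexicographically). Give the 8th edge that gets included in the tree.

2-6

Sort edges by weight, then run Kruskal:
3—4 (2): add — endpoints in different components.
6—7 (2): add — endpoints in different components.
4—5 (3): add — endpoints in different components.
4—8 (4): add — endpoints in different components.
4—6 (6): add — endpoints in different components.
0—5 (9): add — endpoints in different components.
1—2 (10): add — endpoints in different components.
2—6 (11): add — endpoints in different components.
The 8th edge added is 2—6.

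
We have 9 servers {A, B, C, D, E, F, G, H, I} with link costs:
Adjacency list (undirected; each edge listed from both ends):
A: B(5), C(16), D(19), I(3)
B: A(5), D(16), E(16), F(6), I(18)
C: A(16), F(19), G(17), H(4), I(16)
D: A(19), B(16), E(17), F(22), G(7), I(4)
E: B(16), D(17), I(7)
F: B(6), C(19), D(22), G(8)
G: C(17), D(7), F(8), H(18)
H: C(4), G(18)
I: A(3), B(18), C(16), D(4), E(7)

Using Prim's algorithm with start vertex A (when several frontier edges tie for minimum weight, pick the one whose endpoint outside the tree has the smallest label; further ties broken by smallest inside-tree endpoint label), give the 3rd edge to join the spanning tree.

Prim's algorithm from A:
Step 1: cheapest edge leaving the tree is A—I (3); add I.
Step 2: cheapest edge leaving the tree is D—I (4); add D.
Step 3: cheapest edge leaving the tree is A—B (5); add B.
Step 4: cheapest edge leaving the tree is B—F (6); add F.
Step 5: cheapest edge leaving the tree is E—I (7); add E.
Step 6: cheapest edge leaving the tree is D—G (7); add G.
Step 7: cheapest edge leaving the tree is A—C (16); add C.
Step 8: cheapest edge leaving the tree is C—H (4); add H.
The 3rd edge added is A—B.

A-B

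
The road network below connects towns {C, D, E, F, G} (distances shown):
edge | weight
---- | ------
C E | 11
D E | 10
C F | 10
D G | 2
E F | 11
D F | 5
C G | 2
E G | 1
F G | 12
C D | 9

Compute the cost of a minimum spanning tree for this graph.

Grow the tree from D using Prim:
Step 1: frontier [D G 2, D F 5, C D 9, D E 10] → take D G (2); add G.
Step 2: frontier [D F 5, C D 9, D E 10, E G 1, C G 2, F G 12] → take E G (1); add E.
Step 3: frontier [D F 5, C D 9, C E 11, E F 11, C G 2, F G 12] → take C G (2); add C.
Step 4: frontier [C F 10, D F 5, E F 11, F G 12] → take D F (5); add F.
MST edges: D G, E G, C G, D F; total weight 2+1+2+5 = 10.

10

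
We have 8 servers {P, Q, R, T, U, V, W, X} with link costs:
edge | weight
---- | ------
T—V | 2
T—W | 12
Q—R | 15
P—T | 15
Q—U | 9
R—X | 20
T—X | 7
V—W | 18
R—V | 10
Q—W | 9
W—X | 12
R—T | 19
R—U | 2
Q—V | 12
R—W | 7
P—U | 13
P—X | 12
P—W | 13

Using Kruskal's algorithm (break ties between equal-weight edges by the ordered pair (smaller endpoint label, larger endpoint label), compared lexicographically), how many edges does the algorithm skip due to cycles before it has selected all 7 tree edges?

1

Kruskal's algorithm — process edges by increasing weight (ties by edge label):
R—U (2): add — endpoints in different components.
T—V (2): add — endpoints in different components.
R—W (7): add — endpoints in different components.
T—X (7): add — endpoints in different components.
Q—U (9): add — endpoints in different components.
Q—W (9): skip — Q and W already connected.
R—V (10): add — endpoints in different components.
P—X (12): add — endpoints in different components.
Edges rejected before the tree was complete: 1.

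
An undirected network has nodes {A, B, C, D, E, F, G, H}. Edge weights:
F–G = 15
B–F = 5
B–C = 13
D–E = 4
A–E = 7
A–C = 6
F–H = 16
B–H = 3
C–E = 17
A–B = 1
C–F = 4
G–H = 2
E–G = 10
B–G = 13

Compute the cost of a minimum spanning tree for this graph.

26

Sort edges by weight, then run Kruskal:
A–B (1): add — endpoints in different components.
G–H (2): add — endpoints in different components.
B–H (3): add — endpoints in different components.
C–F (4): add — endpoints in different components.
D–E (4): add — endpoints in different components.
B–F (5): add — endpoints in different components.
A–C (6): skip — A and C already connected.
A–E (7): add — endpoints in different components.
MST edges: A–B, G–H, B–H, C–F, D–E, B–F, A–E; total weight 1+2+3+4+4+5+7 = 26.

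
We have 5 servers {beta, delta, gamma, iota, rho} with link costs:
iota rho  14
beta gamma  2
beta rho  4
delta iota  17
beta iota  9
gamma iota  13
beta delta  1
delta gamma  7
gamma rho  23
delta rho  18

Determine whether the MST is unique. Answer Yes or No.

Kruskal's algorithm — process edges by increasing weight (ties by edge label):
beta delta (1): add — endpoints in different components.
beta gamma (2): add — endpoints in different components.
beta rho (4): add — endpoints in different components.
delta gamma (7): skip — gamma and delta already connected.
beta iota (9): add — endpoints in different components.
Every non-tree edge has weight strictly greater than the heaviest edge on the tree path between its endpoints, so the MST is unique.

Yes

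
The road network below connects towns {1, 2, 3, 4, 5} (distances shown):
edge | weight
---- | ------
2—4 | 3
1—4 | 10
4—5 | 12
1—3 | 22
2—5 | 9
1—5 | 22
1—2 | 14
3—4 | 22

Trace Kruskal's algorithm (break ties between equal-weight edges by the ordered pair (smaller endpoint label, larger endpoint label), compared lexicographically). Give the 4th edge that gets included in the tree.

1-3

Kruskal: consider edges lightest-first.
2—4 (3): add — endpoints in different components.
2—5 (9): add — endpoints in different components.
1—4 (10): add — endpoints in different components.
4—5 (12): skip — 4 and 5 already connected.
1—2 (14): skip — 1 and 2 already connected.
1—3 (22): add — endpoints in different components.
The 4th edge added is 1—3.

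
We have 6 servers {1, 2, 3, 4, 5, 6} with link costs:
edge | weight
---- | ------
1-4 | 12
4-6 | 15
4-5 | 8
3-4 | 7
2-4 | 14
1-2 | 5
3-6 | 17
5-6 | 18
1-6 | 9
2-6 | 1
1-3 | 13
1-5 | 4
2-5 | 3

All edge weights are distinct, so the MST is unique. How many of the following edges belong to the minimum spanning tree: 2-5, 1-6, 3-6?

1

Sort edges by weight, then run Kruskal:
2-6 (1): add — endpoints in different components.
2-5 (3): add — endpoints in different components.
1-5 (4): add — endpoints in different components.
1-2 (5): skip — 1 and 2 already connected.
3-4 (7): add — endpoints in different components.
4-5 (8): add — endpoints in different components.
MST edge set: {2-6, 2-5, 1-5, 3-4, 4-5}.
Of the listed edges, {2-5} are in the MST → 1.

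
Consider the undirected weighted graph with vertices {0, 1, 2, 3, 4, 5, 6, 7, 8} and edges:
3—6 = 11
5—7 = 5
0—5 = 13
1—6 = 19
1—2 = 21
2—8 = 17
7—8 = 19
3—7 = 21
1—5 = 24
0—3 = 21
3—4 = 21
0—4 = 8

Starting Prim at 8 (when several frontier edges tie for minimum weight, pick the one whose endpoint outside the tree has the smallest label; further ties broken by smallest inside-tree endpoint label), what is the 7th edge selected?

1-6

Grow the tree from 8 using Prim:
Step 1: cheapest edge leaving the tree is 2—8 (17); add 2.
Step 2: cheapest edge leaving the tree is 7—8 (19); add 7.
Step 3: cheapest edge leaving the tree is 5—7 (5); add 5.
Step 4: cheapest edge leaving the tree is 0—5 (13); add 0.
Step 5: cheapest edge leaving the tree is 0—4 (8); add 4.
Step 6: cheapest edge leaving the tree is 1—2 (21); add 1.
Step 7: cheapest edge leaving the tree is 1—6 (19); add 6.
Step 8: cheapest edge leaving the tree is 3—6 (11); add 3.
The 7th edge added is 1—6.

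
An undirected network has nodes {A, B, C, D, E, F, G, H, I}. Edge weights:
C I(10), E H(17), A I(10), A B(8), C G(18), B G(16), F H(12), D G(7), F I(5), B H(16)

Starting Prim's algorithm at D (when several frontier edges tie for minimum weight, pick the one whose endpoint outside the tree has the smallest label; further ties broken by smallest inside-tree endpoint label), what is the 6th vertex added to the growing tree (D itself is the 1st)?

Prim, starting at D.
Step 1: frontier [D G 7] → take D G (7); add G.
Step 2: frontier [B G 16, C G 18] → take B G (16); add B.
Step 3: frontier [A B 8, B H 16, C G 18] → take A B (8); add A.
Step 4: frontier [A I 10, B H 16, C G 18] → take A I (10); add I.
Step 5: frontier [B H 16, C G 18, F I 5, C I 10] → take F I (5); add F.
Step 6: frontier [B H 16, F H 12, C G 18, C I 10] → take C I (10); add C.
Step 7: frontier [B H 16, F H 12] → take F H (12); add H.
Step 8: frontier [E H 17] → take E H (17); add E.
Vertex order: D, G, B, A, I, F, C, H, E. The 6th vertex is F.

F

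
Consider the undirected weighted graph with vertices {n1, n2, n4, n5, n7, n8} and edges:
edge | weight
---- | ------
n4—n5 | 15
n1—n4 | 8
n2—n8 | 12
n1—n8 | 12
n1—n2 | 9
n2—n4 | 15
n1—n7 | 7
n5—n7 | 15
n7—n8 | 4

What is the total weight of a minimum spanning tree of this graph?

Prim's algorithm from n1:
Step 1: frontier [n1—n7 7, n1—n4 8, n1—n2 9, n1—n8 12] → take n1—n7 (7); add n7.
Step 2: frontier [n1—n4 8, n1—n2 9, n1—n8 12, n7—n8 4, n5—n7 15] → take n7—n8 (4); add n8.
Step 3: frontier [n1—n4 8, n1—n2 9, n5—n7 15, n2—n8 12] → take n1—n4 (8); add n4.
Step 4: frontier [n1—n2 9, n2—n4 15, n4—n5 15, n5—n7 15, n2—n8 12] → take n1—n2 (9); add n2.
Step 5: frontier [n4—n5 15, n5—n7 15] → take n4—n5 (15); add n5.
MST edges: n1—n7, n7—n8, n1—n4, n1—n2, n4—n5; total weight 7+4+8+9+15 = 43.

43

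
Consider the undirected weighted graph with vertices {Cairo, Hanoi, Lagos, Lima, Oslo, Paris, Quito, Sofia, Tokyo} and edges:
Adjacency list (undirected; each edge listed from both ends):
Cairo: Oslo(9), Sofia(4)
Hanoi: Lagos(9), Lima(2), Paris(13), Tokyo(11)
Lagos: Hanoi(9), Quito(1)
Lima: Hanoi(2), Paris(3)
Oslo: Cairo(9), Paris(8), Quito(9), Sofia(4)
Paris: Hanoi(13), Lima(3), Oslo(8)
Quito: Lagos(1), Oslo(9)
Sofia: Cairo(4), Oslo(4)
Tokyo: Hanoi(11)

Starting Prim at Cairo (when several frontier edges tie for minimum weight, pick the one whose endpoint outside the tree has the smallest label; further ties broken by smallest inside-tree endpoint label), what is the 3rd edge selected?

Oslo-Paris

Prim, starting at Cairo.
Step 1: frontier [Cairo-Sofia 4, Cairo-Oslo 9] → take Cairo-Sofia (4); add Sofia.
Step 2: frontier [Cairo-Oslo 9, Oslo-Sofia 4] → take Oslo-Sofia (4); add Oslo.
Step 3: frontier [Oslo-Paris 8, Oslo-Quito 9] → take Oslo-Paris (8); add Paris.
Step 4: frontier [Oslo-Quito 9, Lima-Paris 3, Hanoi-Paris 13] → take Lima-Paris (3); add Lima.
Step 5: frontier [Hanoi-Lima 2, Oslo-Quito 9, Hanoi-Paris 13] → take Hanoi-Lima (2); add Hanoi.
Step 6: frontier [Hanoi-Lagos 9, Hanoi-Tokyo 11, Oslo-Quito 9] → take Hanoi-Lagos (9); add Lagos.
Step 7: frontier [Hanoi-Tokyo 11, Lagos-Quito 1, Oslo-Quito 9] → take Lagos-Quito (1); add Quito.
Step 8: frontier [Hanoi-Tokyo 11] → take Hanoi-Tokyo (11); add Tokyo.
The 3rd edge added is Oslo-Paris.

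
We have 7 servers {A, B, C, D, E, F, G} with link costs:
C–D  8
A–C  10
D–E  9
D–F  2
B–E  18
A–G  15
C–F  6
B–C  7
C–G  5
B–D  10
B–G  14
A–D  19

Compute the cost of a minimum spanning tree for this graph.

Prim's algorithm from D:
Step 1: cheapest edge leaving the tree is D–F (2); add F.
Step 2: cheapest edge leaving the tree is C–F (6); add C.
Step 3: cheapest edge leaving the tree is C–G (5); add G.
Step 4: cheapest edge leaving the tree is B–C (7); add B.
Step 5: cheapest edge leaving the tree is D–E (9); add E.
Step 6: cheapest edge leaving the tree is A–C (10); add A.
MST edges: D–F, C–F, C–G, B–C, D–E, A–C; total weight 2+6+5+7+9+10 = 39.

39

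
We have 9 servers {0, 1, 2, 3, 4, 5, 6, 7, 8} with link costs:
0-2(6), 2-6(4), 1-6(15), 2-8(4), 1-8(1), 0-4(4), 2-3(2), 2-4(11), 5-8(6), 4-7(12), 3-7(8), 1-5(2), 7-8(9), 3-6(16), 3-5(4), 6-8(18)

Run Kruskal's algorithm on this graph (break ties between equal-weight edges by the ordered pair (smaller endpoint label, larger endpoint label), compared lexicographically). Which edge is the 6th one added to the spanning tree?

Kruskal's algorithm — process edges by increasing weight (ties by edge label):
1-8 (1): add — endpoints in different components.
1-5 (2): add — endpoints in different components.
2-3 (2): add — endpoints in different components.
0-4 (4): add — endpoints in different components.
2-6 (4): add — endpoints in different components.
2-8 (4): add — endpoints in different components.
3-5 (4): skip — 3 and 5 already connected.
0-2 (6): add — endpoints in different components.
5-8 (6): skip — 5 and 8 already connected.
3-7 (8): add — endpoints in different components.
The 6th edge added is 2-8.

2-8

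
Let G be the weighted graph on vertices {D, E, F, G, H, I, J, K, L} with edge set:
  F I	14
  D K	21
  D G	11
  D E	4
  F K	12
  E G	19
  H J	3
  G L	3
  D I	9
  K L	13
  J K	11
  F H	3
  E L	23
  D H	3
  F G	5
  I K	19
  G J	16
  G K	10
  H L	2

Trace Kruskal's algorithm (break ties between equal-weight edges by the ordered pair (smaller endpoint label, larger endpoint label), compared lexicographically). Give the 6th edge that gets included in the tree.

D-E

Kruskal: consider edges lightest-first.
H L (2): add — endpoints in different components.
D H (3): add — endpoints in different components.
F H (3): add — endpoints in different components.
G L (3): add — endpoints in different components.
H J (3): add — endpoints in different components.
D E (4): add — endpoints in different components.
F G (5): skip — F and G already connected.
D I (9): add — endpoints in different components.
G K (10): add — endpoints in different components.
The 6th edge added is D E.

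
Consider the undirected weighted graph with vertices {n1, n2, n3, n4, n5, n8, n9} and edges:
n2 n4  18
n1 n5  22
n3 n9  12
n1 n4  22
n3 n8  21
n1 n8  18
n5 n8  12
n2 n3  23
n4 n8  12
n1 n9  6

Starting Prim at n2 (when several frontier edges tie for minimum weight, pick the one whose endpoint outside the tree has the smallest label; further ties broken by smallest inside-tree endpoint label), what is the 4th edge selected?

n1-n8

Prim's algorithm from n2:
Step 1: frontier [n2 n4 18, n2 n3 23] → take n2 n4 (18); add n4.
Step 2: frontier [n2 n3 23, n4 n8 12, n1 n4 22] → take n4 n8 (12); add n8.
Step 3: frontier [n2 n3 23, n1 n4 22, n5 n8 12, n1 n8 18, n3 n8 21] → take n5 n8 (12); add n5.
Step 4: frontier [n2 n3 23, n1 n4 22, n1 n5 22, n1 n8 18, n3 n8 21] → take n1 n8 (18); add n1.
Step 5: frontier [n1 n9 6, n2 n3 23, n3 n8 21] → take n1 n9 (6); add n9.
Step 6: frontier [n2 n3 23, n3 n8 21, n3 n9 12] → take n3 n9 (12); add n3.
The 4th edge added is n1 n8.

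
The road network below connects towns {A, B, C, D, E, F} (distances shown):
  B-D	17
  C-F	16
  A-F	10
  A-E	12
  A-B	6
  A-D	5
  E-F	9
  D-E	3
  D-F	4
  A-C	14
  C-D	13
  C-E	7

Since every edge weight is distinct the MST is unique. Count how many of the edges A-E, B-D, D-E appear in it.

1

Kruskal's algorithm — process edges by increasing weight (ties by edge label):
D-E (3): add — endpoints in different components.
D-F (4): add — endpoints in different components.
A-D (5): add — endpoints in different components.
A-B (6): add — endpoints in different components.
C-E (7): add — endpoints in different components.
MST edge set: {D-E, D-F, A-D, A-B, C-E}.
Of the listed edges, {D-E} are in the MST → 1.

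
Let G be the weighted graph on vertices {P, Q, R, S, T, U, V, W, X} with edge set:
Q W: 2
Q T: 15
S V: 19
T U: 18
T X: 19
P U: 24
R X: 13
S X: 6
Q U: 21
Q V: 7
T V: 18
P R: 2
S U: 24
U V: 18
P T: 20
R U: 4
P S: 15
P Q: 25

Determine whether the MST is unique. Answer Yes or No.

No

Sort edges by weight, then run Kruskal:
P R (2): add — endpoints in different components.
Q W (2): add — endpoints in different components.
R U (4): add — endpoints in different components.
S X (6): add — endpoints in different components.
Q V (7): add — endpoints in different components.
R X (13): add — endpoints in different components.
P S (15): skip — S and P already connected.
Q T (15): add — endpoints in different components.
T U (18): add — endpoints in different components.
Non-tree edge U V has weight 18, equal to the heaviest edge on its tree cycle — swapping gives another MST of the same weight. Not unique.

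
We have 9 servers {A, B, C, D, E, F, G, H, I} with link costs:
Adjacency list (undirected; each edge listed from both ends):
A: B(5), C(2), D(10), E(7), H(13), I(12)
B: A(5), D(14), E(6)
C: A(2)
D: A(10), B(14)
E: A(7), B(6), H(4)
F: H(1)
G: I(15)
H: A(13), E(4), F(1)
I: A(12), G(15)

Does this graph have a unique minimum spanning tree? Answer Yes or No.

Kruskal's algorithm — process edges by increasing weight (ties by edge label):
F–H (1): add — endpoints in different components.
A–C (2): add — endpoints in different components.
E–H (4): add — endpoints in different components.
A–B (5): add — endpoints in different components.
B–E (6): add — endpoints in different components.
A–E (7): skip — A and E already connected.
A–D (10): add — endpoints in different components.
A–I (12): add — endpoints in different components.
A–H (13): skip — A and H already connected.
B–D (14): skip — B and D already connected.
G–I (15): add — endpoints in different components.
Every non-tree edge has weight strictly greater than the heaviest edge on the tree path between its endpoints, so the MST is unique.

Yes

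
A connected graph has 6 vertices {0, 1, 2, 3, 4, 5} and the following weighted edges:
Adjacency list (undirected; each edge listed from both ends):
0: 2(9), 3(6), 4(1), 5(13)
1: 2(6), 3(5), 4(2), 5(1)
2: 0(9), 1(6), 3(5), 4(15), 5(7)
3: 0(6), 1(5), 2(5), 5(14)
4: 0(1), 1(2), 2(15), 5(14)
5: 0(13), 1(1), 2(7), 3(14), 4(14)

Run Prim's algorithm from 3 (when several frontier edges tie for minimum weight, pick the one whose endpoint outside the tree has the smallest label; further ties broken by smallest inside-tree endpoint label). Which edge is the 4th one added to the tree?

0-4

Grow the tree from 3 using Prim:
Step 1: cheapest edge leaving the tree is 1—3 (5); add 1.
Step 2: cheapest edge leaving the tree is 1—5 (1); add 5.
Step 3: cheapest edge leaving the tree is 1—4 (2); add 4.
Step 4: cheapest edge leaving the tree is 0—4 (1); add 0.
Step 5: cheapest edge leaving the tree is 2—3 (5); add 2.
The 4th edge added is 0—4.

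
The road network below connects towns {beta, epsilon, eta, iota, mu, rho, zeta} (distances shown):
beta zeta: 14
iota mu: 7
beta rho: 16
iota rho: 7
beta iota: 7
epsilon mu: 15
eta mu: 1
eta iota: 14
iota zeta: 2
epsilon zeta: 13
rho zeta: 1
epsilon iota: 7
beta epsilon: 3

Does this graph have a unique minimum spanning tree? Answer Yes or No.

No

Kruskal's algorithm — process edges by increasing weight (ties by edge label):
eta mu (1): add. Components now {rho} {zeta} {eta,mu} {beta} {iota} {epsilon}
rho zeta (1): add. Components now {rho,zeta} {eta,mu} {beta} {iota} {epsilon}
iota zeta (2): add. Components now {iota,rho,zeta} {eta,mu} {beta} {epsilon}
beta epsilon (3): add. Components now {iota,rho,zeta} {eta,mu} {beta,epsilon}
beta iota (7): add. Components now {beta,epsilon,iota,rho,zeta} {eta,mu}
epsilon iota (7): skip — iota and epsilon already connected.
iota mu (7): add. Components now {beta,epsilon,eta,iota,mu,rho,zeta}
Non-tree edge epsilon iota has weight 7, equal to the heaviest edge on its tree cycle — swapping gives another MST of the same weight. Not unique.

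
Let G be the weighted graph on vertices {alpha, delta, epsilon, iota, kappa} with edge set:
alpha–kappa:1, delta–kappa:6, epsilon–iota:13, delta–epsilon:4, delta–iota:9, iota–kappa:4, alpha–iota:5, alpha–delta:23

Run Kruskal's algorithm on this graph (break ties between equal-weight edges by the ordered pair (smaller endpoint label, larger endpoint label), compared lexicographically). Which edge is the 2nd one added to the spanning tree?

delta-epsilon

Sort edges by weight, then run Kruskal:
alpha–kappa (1): add. Components now {epsilon} {delta} {iota} {alpha,kappa}
delta–epsilon (4): add. Components now {delta,epsilon} {iota} {alpha,kappa}
iota–kappa (4): add. Components now {delta,epsilon} {alpha,iota,kappa}
alpha–iota (5): skip — iota and alpha already connected.
delta–kappa (6): add. Components now {alpha,delta,epsilon,iota,kappa}
The 2nd edge added is delta–epsilon.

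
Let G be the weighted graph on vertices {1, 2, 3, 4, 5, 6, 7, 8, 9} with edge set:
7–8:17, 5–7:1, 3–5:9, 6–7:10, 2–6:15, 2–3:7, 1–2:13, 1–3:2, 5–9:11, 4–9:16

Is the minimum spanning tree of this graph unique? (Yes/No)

Sort edges by weight, then run Kruskal:
5–7 (1): add — endpoints in different components.
1–3 (2): add — endpoints in different components.
2–3 (7): add — endpoints in different components.
3–5 (9): add — endpoints in different components.
6–7 (10): add — endpoints in different components.
5–9 (11): add — endpoints in different components.
1–2 (13): skip — 1 and 2 already connected.
2–6 (15): skip — 2 and 6 already connected.
4–9 (16): add — endpoints in different components.
7–8 (17): add — endpoints in different components.
Every non-tree edge has weight strictly greater than the heaviest edge on the tree path between its endpoints, so the MST is unique.

Yes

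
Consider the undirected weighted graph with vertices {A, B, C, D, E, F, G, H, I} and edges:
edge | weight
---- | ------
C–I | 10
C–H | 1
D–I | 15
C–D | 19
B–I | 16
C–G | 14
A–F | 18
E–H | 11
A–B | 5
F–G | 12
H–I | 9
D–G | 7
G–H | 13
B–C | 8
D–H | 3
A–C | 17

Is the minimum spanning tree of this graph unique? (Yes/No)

Yes

Kruskal's algorithm — process edges by increasing weight (ties by edge label):
C–H (1): add — endpoints in different components.
D–H (3): add — endpoints in different components.
A–B (5): add — endpoints in different components.
D–G (7): add — endpoints in different components.
B–C (8): add — endpoints in different components.
H–I (9): add — endpoints in different components.
C–I (10): skip — C and I already connected.
E–H (11): add — endpoints in different components.
F–G (12): add — endpoints in different components.
Every non-tree edge has weight strictly greater than the heaviest edge on the tree path between its endpoints, so the MST is unique.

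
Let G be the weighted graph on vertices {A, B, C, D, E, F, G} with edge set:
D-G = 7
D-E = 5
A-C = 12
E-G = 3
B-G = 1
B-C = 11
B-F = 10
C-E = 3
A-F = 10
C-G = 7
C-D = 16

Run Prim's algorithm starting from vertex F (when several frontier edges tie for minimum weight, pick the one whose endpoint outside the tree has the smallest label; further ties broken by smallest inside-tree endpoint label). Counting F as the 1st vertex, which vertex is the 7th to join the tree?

D

Prim, starting at F.
Step 1: frontier [A-F 10, B-F 10] → take A-F (10); add A.
Step 2: frontier [A-C 12, B-F 10] → take B-F (10); add B.
Step 3: frontier [A-C 12, B-G 1, B-C 11] → take B-G (1); add G.
Step 4: frontier [A-C 12, B-C 11, E-G 3, C-G 7, D-G 7] → take E-G (3); add E.
Step 5: frontier [A-C 12, B-C 11, C-E 3, D-E 5, C-G 7, D-G 7] → take C-E (3); add C.
Step 6: frontier [C-D 16, D-E 5, D-G 7] → take D-E (5); add D.
Vertex order: F, A, B, G, E, C, D. The 7th vertex is D.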